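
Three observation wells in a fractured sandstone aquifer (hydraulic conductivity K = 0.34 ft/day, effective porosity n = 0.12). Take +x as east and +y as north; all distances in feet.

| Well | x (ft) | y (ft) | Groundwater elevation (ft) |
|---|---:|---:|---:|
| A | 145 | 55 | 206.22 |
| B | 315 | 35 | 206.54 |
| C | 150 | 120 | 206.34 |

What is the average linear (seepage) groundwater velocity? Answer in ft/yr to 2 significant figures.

Differences from A: to B (Δx, Δy, Δh) = (170, -20, +0.32); to C = (5, 65, +0.12).
Solve a·Δx + b·Δy = Δh: det = 170·65 − 5·(-20) = 11150.
∂h/∂x = [(+0.32)·65 − (+0.12)·(-20)] / 11150 = +0.002081
∂h/∂y = [170·(+0.12) − 5·(+0.32)] / 11150 = +0.001686
|∇h| = √(0.002081² + 0.001686²) = 0.002678
Seepage velocity v = K·i/n = 0.34 × 0.002678 / 0.12 = 0.007588 ft/day = 2.772 ft/yr.

2.8 ft/yr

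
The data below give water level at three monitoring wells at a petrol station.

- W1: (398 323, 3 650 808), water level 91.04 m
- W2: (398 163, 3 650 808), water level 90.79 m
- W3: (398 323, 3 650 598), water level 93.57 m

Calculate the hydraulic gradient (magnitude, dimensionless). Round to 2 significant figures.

∂h/∂x = (90.79 − 91.04) / (398163 − 398323) = +0.001563
∂h/∂y = (93.57 − 91.04) / (3650598 − 3650808) = -0.01205
|∇h| = √(0.001563² + -0.01205²) = 0.01215

0.012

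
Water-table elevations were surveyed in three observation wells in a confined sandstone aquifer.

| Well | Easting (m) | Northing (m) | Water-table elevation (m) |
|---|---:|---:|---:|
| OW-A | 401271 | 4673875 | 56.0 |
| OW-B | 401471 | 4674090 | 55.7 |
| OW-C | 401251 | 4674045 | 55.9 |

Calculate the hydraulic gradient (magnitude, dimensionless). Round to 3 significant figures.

0.00103

Differences from OW-A: to OW-B (Δx, Δy, Δh) = (200, 215, -0.3); to OW-C = (-20, 170, -0.1).
Solve a·Δx + b·Δy = Δh: det = 200·170 − (-20)·215 = 38300.
∂h/∂x = [(-0.3)·170 − (-0.1)·215] / 38300 = -0.0007702
∂h/∂y = [200·(-0.1) − (-20)·(-0.3)] / 38300 = -0.0006789
|∇h| = √(-0.0007702² + -0.0006789²) = 0.001027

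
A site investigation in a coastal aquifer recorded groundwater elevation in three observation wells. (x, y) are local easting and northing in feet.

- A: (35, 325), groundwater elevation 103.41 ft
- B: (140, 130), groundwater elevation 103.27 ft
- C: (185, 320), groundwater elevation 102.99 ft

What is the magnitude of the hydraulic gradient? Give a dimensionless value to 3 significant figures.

0.00294

With h = a·x + b·y + c and A as origin, the differences give:
  105·a + (-195)·b = -0.14
  150·a + (-5)·b = -0.42
Eliminate b (×(-5) and ×(-195), subtract): 28725·a = -81.200 → a = ∂h/∂x = -0.002827
Back-substitute: b = ∂h/∂y = -0.0008042.
|∇h| = √(-0.002827² + -0.0008042²) = 0.002939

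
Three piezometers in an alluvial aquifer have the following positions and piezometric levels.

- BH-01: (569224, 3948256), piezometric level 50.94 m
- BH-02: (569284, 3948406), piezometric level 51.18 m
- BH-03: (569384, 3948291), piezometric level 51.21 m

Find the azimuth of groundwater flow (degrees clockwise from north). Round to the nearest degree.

235°

Differences from BH-01: to BH-02 (Δx, Δy, Δh) = (60, 150, +0.24); to BH-03 = (160, 35, +0.27).
Solve a·Δx + b·Δy = Δh: det = 60·35 − 160·150 = -21900.
∂h/∂x = [(+0.24)·35 − (+0.27)·150] / -21900 = +0.001466
∂h/∂y = [60·(+0.27) − 160·(+0.24)] / -21900 = +0.001014
Flow direction (−∇h) has components (-0.001466 E, -0.001014 N).
Azimuth = atan2(E, N) = atan2(-0.001466, -0.001014) = 235.3° ≈ 235°.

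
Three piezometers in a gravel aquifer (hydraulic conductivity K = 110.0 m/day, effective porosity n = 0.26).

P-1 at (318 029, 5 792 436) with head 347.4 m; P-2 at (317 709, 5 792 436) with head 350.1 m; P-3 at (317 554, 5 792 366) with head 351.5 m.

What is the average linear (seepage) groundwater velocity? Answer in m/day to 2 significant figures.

3.6 m/day

Differences from P-1: to P-2 (Δx, Δy, Δh) = (-320, 0, +2.7); to P-3 = (-475, -70, +4.1).
Determinant of the coordinate differences = (-320)·(-70) − (-475)·0 = 22400.
∂h/∂x = [(+2.7)·(-70) − (+4.1)·0] / 22400 = -0.008438
∂h/∂y = [(-320)·(+4.1) − (-475)·(+2.7)] / 22400 = -0.001317
|∇h| = √(-0.008438² + -0.001317²) = 0.00854
Seepage velocity v = K·i/n = 110.0 × 0.00854 / 0.26 = 3.613 m/day.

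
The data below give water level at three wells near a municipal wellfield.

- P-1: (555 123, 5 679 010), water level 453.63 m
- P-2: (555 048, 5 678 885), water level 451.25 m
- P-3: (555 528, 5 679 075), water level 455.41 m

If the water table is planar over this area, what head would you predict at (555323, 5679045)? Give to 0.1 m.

With h = a·x + b·y + c and P-1 as origin, the differences give:
  (-75)·a + (-125)·b = -2.38
  405·a + 65·b = +1.78
Eliminate b (×65 and ×(-125), subtract): 45750·a = 67.800 → a = ∂h/∂x = +0.001482
Back-substitute: b = ∂h/∂y = +0.01815.
h(555323, 5679045) = 453.63 + (+0.001482)·(200) + (+0.01815)·(35) = 453.63 +0.296 +0.635 = 454.562 m.

454.6 m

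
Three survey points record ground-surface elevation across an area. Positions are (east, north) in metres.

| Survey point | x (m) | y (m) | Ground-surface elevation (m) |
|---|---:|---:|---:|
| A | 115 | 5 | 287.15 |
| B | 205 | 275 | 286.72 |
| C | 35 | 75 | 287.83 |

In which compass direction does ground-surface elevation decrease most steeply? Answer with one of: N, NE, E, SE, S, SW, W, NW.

E

Three-point gradient (reference A): Δ to B = (90, 270, -0.43), Δ to C = (-80, 70, +0.68).
∂z/∂x = -0.007659, ∂z/∂y = +0.0009606 (det = 27900).
Steepest decrease is along −∇f = (+0.007659 E, -0.0009606 N) → east.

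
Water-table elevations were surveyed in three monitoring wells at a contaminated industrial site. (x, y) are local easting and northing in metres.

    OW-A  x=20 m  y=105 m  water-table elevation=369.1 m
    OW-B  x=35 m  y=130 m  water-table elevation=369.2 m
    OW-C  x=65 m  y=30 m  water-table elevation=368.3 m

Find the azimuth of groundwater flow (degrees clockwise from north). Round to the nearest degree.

143°

Taking OW-A as reference: OW-B−OW-A = (15, 25, +0.1); OW-C−OW-A = (45, -75, -0.8).
Determinant of the coordinate differences = 15·(-75) − 45·25 = -2250.
∂h/∂x = [(+0.1)·(-75) − (-0.8)·25] / -2250 = -0.005556
∂h/∂y = [15·(-0.8) − 45·(+0.1)] / -2250 = +0.007333
Flow direction (−∇h) has components (+0.005556 E, -0.007333 N).
Azimuth = atan2(E, N) = atan2(+0.005556, -0.007333) = 142.9° ≈ 143°.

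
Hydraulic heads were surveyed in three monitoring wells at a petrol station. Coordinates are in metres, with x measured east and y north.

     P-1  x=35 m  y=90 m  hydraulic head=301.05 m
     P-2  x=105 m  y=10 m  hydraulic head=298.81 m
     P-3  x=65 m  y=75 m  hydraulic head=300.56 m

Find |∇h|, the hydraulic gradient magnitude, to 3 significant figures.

Differences from P-1: to P-2 (Δx, Δy, Δh) = (70, -80, -2.24); to P-3 = (30, -15, -0.49).
Determinant of the coordinate differences = 70·(-15) − 30·(-80) = 1350.
∂h/∂x = [(-2.24)·(-15) − (-0.49)·(-80)] / 1350 = -0.004148
∂h/∂y = [70·(-0.49) − 30·(-2.24)] / 1350 = +0.02437
|∇h| = √(-0.004148² + 0.02437²) = 0.02472

0.0247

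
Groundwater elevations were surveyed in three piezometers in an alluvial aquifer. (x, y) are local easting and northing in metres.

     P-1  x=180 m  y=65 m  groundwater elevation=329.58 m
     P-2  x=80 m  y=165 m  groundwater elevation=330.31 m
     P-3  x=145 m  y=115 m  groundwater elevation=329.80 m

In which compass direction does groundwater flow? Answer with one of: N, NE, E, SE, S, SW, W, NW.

E

Taking P-1 as reference: P-2−P-1 = (-100, 100, +0.73); P-3−P-1 = (-35, 50, +0.22).
Solve a·Δx + b·Δy = Δh: det = (-100)·50 − (-35)·100 = -1500.
∂h/∂x = [(+0.73)·50 − (+0.22)·100] / -1500 = -0.009667
∂h/∂y = [(-100)·(+0.22) − (-35)·(+0.73)] / -1500 = -0.002367
Flow = −∇h = (+0.009667 east, +0.002367 north), which points east.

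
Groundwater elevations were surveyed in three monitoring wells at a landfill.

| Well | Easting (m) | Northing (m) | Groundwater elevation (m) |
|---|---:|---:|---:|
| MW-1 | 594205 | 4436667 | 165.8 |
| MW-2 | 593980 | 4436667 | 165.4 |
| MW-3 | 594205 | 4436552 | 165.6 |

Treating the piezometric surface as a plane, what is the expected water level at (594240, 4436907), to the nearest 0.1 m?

166.3 m

∂h/∂x = (165.4 − 165.8) / (593980 − 594205) = +0.001778
∂h/∂y = (165.6 − 165.8) / (4436552 − 4436667) = +0.001739
h(594240, 4436907) = 165.8 + (+0.001778)·(35) + (+0.001739)·(240) = 165.8 +0.062 +0.417 = 166.280 m.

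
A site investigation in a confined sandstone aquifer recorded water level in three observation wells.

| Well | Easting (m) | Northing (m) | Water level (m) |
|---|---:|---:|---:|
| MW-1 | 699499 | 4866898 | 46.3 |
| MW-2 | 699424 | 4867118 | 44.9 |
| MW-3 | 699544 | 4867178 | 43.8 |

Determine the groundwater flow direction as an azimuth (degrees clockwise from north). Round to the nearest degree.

032°

Differences from MW-1: to MW-2 (Δx, Δy, Δh) = (-75, 220, -1.4); to MW-3 = (45, 280, -2.5).
Solve a·Δx + b·Δy = Δh: det = (-75)·280 − 45·220 = -30900.
∂h/∂x = [(-1.4)·280 − (-2.5)·220] / -30900 = -0.005113
∂h/∂y = [(-75)·(-2.5) − 45·(-1.4)] / -30900 = -0.008107
Flow direction (−∇h) has components (+0.005113 E, +0.008107 N).
Azimuth = atan2(E, N) = atan2(+0.005113, +0.008107) = 32.2° ≈ 032°.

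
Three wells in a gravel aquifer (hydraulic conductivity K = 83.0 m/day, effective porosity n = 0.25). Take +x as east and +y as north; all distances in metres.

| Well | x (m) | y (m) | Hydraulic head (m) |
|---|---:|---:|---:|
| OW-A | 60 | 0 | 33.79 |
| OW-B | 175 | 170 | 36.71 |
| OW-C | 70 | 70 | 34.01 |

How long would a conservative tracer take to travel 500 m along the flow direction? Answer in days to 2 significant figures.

57 days

Three-point gradient (reference OW-A): Δ to OW-B = (115, 170, +2.92), Δ to OW-C = (10, 70, +0.22).
∂h/∂x = +0.02630, ∂h/∂y = -0.0006142 (det = 6350).
|∇h| = √(0.02630² + -0.0006142²) = 0.02631
Seepage velocity v = K·i/n = 83.0 × 0.02631 / 0.25 = 8.735 m/day.
t = 500 / 8.735 = 57.24 days.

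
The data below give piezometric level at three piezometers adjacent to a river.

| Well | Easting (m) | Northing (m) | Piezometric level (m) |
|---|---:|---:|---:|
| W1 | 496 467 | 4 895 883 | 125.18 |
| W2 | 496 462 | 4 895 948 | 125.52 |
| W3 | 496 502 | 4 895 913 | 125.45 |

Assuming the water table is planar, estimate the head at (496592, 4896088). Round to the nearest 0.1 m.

Differences from W1: to W2 (Δx, Δy, Δh) = (-5, 65, +0.34); to W3 = (35, 30, +0.27).
Solve a·Δx + b·Δy = Δh: det = (-5)·30 − 35·65 = -2425.
∂h/∂x = [(+0.34)·30 − (+0.27)·65] / -2425 = +0.003031
∂h/∂y = [(-5)·(+0.27) − 35·(+0.34)] / -2425 = +0.005464
h(496592, 4896088) = 125.18 + (+0.003031)·(125) + (+0.005464)·(205) = 125.18 +0.379 +1.120 = 126.679 m.

126.7 m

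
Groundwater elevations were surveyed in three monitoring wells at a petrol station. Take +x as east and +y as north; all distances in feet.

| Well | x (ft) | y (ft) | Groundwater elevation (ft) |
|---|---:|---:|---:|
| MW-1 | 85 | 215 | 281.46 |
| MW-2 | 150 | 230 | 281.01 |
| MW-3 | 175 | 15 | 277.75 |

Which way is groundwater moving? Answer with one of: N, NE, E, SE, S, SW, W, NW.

Three-point gradient (reference MW-1): Δ to MW-2 = (65, 15, -0.45), Δ to MW-3 = (90, -200, -3.71).
∂h/∂x = -0.01015, ∂h/∂y = +0.01398 (det = -14350).
Flow = −∇h = (+0.01015 east, -0.01398 north), which points southeast.

SE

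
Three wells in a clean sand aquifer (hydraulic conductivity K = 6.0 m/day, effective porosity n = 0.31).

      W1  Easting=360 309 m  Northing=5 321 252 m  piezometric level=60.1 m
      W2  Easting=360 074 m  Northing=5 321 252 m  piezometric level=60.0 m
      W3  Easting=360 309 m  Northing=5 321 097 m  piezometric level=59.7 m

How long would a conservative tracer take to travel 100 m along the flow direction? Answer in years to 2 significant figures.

5.4 years

∂h/∂x = (60.0 − 60.1) / (360074 − 360309) = +0.0004255
∂h/∂y = (59.7 − 60.1) / (5321097 − 5321252) = +0.002581
|∇h| = √(0.0004255² + 0.002581²) = 0.002616
Seepage velocity v = K·i/n = 6.0 × 0.002616 / 0.31 = 0.05063 m/day.
t = 100 / 0.05063 = 1975 days = 5.41 years.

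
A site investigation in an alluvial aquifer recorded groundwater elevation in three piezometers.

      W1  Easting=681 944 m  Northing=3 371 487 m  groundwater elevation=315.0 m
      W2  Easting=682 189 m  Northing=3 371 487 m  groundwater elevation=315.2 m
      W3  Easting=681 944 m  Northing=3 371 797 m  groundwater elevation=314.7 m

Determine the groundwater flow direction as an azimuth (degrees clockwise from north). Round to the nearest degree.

∂h/∂x = (315.2 − 315.0) / (682189 − 681944) = +0.0008163
∂h/∂y = (314.7 − 315.0) / (3371797 − 3371487) = -0.0009677
Flow direction (−∇h) has components (-0.0008163 E, +0.0009677 N).
Azimuth = atan2(E, N) = atan2(-0.0008163, +0.0009677) = 319.9° ≈ 320°.

320°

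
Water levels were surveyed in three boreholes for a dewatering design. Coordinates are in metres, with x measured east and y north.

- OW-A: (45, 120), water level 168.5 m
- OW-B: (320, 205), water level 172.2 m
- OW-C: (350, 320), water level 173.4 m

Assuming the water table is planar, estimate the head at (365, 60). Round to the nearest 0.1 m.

Taking OW-A as reference: OW-B−OW-A = (275, 85, +3.7); OW-C−OW-A = (305, 200, +4.9).
Determinant of the coordinate differences = 275·200 − 305·85 = 29075.
∂h/∂x = [(+3.7)·200 − (+4.9)·85] / 29075 = +0.01113
∂h/∂y = [275·(+4.9) − 305·(+3.7)] / 29075 = +0.007532
h(365, 60) = 168.5 + (+0.01113)·(320) + (+0.007532)·(-60) = 168.5 +3.560 -0.452 = 171.609 m.

171.6 m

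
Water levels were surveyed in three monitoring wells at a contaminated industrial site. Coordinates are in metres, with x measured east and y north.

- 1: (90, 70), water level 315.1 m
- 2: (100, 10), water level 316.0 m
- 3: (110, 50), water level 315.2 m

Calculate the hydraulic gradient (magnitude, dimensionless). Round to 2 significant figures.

Differences from 1: to 2 (Δx, Δy, Δh) = (10, -60, +0.9); to 3 = (20, -20, +0.1).
Solve a·Δx + b·Δy = Δh: det = 10·(-20) − 20·(-60) = 1000.
∂h/∂x = [(+0.9)·(-20) − (+0.1)·(-60)] / 1000 = -0.01200
∂h/∂y = [10·(+0.1) − 20·(+0.9)] / 1000 = -0.01700
|∇h| = √(-0.01200² + -0.01700²) = 0.02081

0.021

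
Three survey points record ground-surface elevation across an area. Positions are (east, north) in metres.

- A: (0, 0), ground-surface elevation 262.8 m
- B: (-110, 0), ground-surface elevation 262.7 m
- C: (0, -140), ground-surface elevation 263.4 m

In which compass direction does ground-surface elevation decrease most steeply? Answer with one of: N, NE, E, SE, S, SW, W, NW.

N

∂z/∂x = (262.7 − 262.8) / (-110 − 0) = +0.0009091
∂z/∂y = (263.4 − 262.8) / (-140 − 0) = -0.004286
Steepest decrease is along −∇f = (-0.0009091 E, +0.004286 N) → north.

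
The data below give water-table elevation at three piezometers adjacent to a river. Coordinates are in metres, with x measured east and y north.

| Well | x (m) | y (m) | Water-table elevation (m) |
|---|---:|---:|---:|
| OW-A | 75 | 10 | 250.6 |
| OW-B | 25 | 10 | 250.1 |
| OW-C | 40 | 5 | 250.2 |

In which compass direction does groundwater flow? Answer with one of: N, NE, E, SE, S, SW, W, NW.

With h = a·x + b·y + c and OW-A as origin, the differences give:
  (-50)·a + 0·b = -0.5
  (-35)·a + (-5)·b = -0.4
Eliminate b (×(-5) and ×0, subtract): 250·a = 2.50 → a = ∂h/∂x = +0.01000
Back-substitute: b = ∂h/∂y = +0.01000.
Flow = −∇h = (-0.01000 east, -0.01000 north), which points southwest.

SW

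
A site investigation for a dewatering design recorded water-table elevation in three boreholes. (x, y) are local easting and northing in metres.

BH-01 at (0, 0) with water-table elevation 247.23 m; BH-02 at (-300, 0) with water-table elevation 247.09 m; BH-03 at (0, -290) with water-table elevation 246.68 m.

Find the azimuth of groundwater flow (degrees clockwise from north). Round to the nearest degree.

∂h/∂x = (247.09 − 247.23) / (-300 − 0) = +0.0004667
∂h/∂y = (246.68 − 247.23) / (-290 − 0) = +0.001897
Flow direction (−∇h) has components (-0.0004667 E, -0.001897 N).
Azimuth = atan2(E, N) = atan2(-0.0004667, -0.001897) = 193.8° ≈ 194°.

194°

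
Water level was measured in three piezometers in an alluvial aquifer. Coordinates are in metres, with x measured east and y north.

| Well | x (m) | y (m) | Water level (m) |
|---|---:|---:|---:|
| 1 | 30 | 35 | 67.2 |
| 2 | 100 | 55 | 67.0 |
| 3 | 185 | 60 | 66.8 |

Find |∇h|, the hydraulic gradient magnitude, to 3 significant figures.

0.00314

With h = a·x + b·y + c and 1 as origin, the differences give:
  70·a + 20·b = -0.2
  155·a + 25·b = -0.4
Eliminate b (×25 and ×20, subtract): -1350·a = 3.00 → a = ∂h/∂x = -0.002222
Back-substitute: b = ∂h/∂y = -0.002222.
|∇h| = √(-0.002222² + -0.002222²) = 0.003142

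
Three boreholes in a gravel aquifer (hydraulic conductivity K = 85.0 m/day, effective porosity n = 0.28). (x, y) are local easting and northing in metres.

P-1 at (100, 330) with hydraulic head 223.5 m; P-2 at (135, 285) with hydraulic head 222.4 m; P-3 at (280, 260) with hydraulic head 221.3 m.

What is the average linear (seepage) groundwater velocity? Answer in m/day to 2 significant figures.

With h = a·x + b·y + c and P-1 as origin, the differences give:
  35·a + (-45)·b = -1.1
  180·a + (-70)·b = -2.2
Eliminate b (×(-70) and ×(-45), subtract): 5650·a = -22.00 → a = ∂h/∂x = -0.003894
Back-substitute: b = ∂h/∂y = +0.02142.
|∇h| = √(-0.003894² + 0.02142²) = 0.02177
Seepage velocity v = K·i/n = 85.0 × 0.02177 / 0.28 = 6.609 m/day.

6.6 m/day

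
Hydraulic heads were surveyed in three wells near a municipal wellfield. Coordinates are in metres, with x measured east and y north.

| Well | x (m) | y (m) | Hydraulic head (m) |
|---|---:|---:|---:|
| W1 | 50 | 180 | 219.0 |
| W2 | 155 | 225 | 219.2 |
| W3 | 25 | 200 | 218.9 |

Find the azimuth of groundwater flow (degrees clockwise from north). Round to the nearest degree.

With h = a·x + b·y + c and W1 as origin, the differences give:
  105·a + 45·b = +0.2
  (-25)·a + 20·b = -0.1
Eliminate b (×20 and ×45, subtract): 3225·a = 8.50 → a = ∂h/∂x = +0.002636
Back-substitute: b = ∂h/∂y = -0.001705.
Flow direction (−∇h) has components (-0.002636 E, +0.001705 N).
Azimuth = atan2(E, N) = atan2(-0.002636, +0.001705) = 302.9° ≈ 303°.

303°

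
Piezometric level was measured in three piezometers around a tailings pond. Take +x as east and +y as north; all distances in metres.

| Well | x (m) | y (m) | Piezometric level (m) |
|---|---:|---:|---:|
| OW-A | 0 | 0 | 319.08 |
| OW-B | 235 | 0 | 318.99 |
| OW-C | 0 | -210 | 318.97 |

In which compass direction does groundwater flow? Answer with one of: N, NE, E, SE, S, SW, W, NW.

∂h/∂x = (318.99 − 319.08) / (235 − 0) = -0.0003830
∂h/∂y = (318.97 − 319.08) / (-210 − 0) = +0.0005238
Flow = −∇h = (+0.0003830 east, -0.0005238 north), which points southeast.

SE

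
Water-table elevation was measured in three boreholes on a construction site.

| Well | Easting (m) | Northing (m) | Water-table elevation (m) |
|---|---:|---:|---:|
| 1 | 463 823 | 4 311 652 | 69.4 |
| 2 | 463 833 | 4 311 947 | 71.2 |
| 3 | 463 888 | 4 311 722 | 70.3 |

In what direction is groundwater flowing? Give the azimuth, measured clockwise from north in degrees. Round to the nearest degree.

232°

With h = a·x + b·y + c and 1 as origin, the differences give:
  10·a + 295·b = +1.8
  65·a + 70·b = +0.9
Eliminate b (×70 and ×295, subtract): -18475·a = -139.50 → a = ∂h/∂x = +0.007551
Back-substitute: b = ∂h/∂y = +0.005846.
Flow direction (−∇h) has components (-0.007551 E, -0.005846 N).
Azimuth = atan2(E, N) = atan2(-0.007551, -0.005846) = 232.3° ≈ 232°.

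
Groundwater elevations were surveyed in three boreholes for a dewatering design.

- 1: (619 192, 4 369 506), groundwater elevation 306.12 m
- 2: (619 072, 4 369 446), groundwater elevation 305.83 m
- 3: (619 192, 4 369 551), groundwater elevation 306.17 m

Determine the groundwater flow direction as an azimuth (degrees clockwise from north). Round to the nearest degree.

239°

Differences from 1: to 2 (Δx, Δy, Δh) = (-120, -60, -0.29); to 3 = (0, 45, +0.05).
Solve a·Δx + b·Δy = Δh: det = (-120)·45 − 0·(-60) = -5400.
∂h/∂x = [(-0.29)·45 − (+0.05)·(-60)] / -5400 = +0.001861
∂h/∂y = [(-120)·(+0.05) − 0·(-0.29)] / -5400 = +0.001111
Flow direction (−∇h) has components (-0.001861 E, -0.001111 N).
Azimuth = atan2(E, N) = atan2(-0.001861, -0.001111) = 239.2° ≈ 239°.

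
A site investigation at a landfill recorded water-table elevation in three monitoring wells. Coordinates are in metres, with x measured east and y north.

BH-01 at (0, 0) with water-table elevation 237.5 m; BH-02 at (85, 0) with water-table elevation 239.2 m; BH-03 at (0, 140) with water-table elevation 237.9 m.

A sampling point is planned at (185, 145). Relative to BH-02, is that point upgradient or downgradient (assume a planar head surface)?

upgradient

∂h/∂x = (239.2 − 237.5) / (85 − 0) = +0.02000
∂h/∂y = (237.9 − 237.5) / (140 − 0) = +0.002857
Head at (185, 145) = 237.5 + (+0.02000)·(185) + (+0.002857)·(145) = 241.61 m.
That is higher than the 239.2 m at BH-02, so the point is upgradient.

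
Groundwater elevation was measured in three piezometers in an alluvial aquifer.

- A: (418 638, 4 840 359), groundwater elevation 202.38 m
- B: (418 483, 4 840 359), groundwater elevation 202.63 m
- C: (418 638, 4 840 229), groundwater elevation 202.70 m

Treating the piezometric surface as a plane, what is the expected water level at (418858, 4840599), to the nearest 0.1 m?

∂h/∂x = (202.63 − 202.38) / (418483 − 418638) = -0.001613
∂h/∂y = (202.70 − 202.38) / (4840229 − 4840359) = -0.002462
h(418858, 4840599) = 202.38 + (-0.001613)·(220) + (-0.002462)·(240) = 202.38 -0.355 -0.591 = 201.434 m.

201.4 m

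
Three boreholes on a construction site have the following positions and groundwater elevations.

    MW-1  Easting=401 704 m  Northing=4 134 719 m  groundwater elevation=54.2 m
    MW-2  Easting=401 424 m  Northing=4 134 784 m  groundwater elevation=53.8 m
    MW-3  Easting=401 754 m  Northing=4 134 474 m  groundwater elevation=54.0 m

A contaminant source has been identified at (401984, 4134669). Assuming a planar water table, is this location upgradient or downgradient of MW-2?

upgradient

Three-point gradient (reference MW-1): Δ to MW-2 = (-280, 65, -0.4), Δ to MW-3 = (50, -245, -0.2).
∂h/∂x = +0.001699, ∂h/∂y = +0.001163 (det = 65350).
Head at (401984, 4134669) = 54.2 + (+0.001699)·(280) + (+0.001163)·(-50) = 54.62 m.
That is higher than the 53.8 m at MW-2, so the point is upgradient.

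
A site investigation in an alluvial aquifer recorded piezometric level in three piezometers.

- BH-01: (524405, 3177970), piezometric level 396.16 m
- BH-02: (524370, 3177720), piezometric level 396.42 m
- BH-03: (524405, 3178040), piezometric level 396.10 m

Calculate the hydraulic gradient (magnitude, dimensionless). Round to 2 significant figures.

0.0016

With h = a·x + b·y + c and BH-01 as origin, the differences give:
  (-35)·a + (-250)·b = +0.26
  0·a + 70·b = -0.06
Eliminate b (×70 and ×(-250), subtract): -2450·a = 3.200 → a = ∂h/∂x = -0.001306
Back-substitute: b = ∂h/∂y = -0.0008571.
|∇h| = √(-0.001306² + -0.0008571²) = 0.001562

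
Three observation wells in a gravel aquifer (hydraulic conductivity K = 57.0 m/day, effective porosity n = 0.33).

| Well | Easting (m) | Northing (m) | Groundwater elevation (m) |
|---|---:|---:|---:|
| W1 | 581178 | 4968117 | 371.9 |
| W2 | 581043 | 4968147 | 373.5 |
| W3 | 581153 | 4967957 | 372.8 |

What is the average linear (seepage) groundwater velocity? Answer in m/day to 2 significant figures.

Differences from W1: to W2 (Δx, Δy, Δh) = (-135, 30, +1.6); to W3 = (-25, -160, +0.9).
Determinant of the coordinate differences = (-135)·(-160) − (-25)·30 = 22350.
∂h/∂x = [(+1.6)·(-160) − (+0.9)·30] / 22350 = -0.01266
∂h/∂y = [(-135)·(+0.9) − (-25)·(+1.6)] / 22350 = -0.003647
|∇h| = √(-0.01266² + -0.003647²) = 0.01317
Seepage velocity v = K·i/n = 57.0 × 0.01317 / 0.33 = 2.275 m/day.

2.3 m/day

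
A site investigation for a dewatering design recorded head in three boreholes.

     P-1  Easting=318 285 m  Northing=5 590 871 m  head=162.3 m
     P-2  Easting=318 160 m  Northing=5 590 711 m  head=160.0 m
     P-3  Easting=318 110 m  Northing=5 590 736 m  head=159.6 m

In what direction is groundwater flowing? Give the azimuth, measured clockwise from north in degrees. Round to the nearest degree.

With h = a·x + b·y + c and P-1 as origin, the differences give:
  (-125)·a + (-160)·b = -2.3
  (-175)·a + (-135)·b = -2.7
Eliminate b (×(-135) and ×(-160), subtract): -11125·a = -121.50 → a = ∂h/∂x = +0.01092
Back-substitute: b = ∂h/∂y = +0.005843.
Flow direction (−∇h) has components (-0.01092 E, -0.005843 N).
Azimuth = atan2(E, N) = atan2(-0.01092, -0.005843) = 241.9° ≈ 242°.

242°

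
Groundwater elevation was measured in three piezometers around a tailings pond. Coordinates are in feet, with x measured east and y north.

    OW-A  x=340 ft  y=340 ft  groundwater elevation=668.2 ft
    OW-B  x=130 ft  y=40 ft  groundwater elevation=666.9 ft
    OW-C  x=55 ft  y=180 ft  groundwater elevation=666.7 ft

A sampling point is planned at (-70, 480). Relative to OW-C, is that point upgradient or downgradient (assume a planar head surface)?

downgradient

Taking OW-A as reference: OW-B−OW-A = (-210, -300, -1.3); OW-C−OW-A = (-285, -160, -1.5).
Solve a·Δx + b·Δy = Δh: det = (-210)·(-160) − (-285)·(-300) = -51900.
∂h/∂x = [(-1.3)·(-160) − (-1.5)·(-300)] / -51900 = +0.004663
∂h/∂y = [(-210)·(-1.5) − (-285)·(-1.3)] / -51900 = +0.001069
Head at (-70, 480) = 668.2 + (+0.004663)·(-410) + (+0.001069)·(140) = 666.44 ft.
That is lower than the 666.7 ft at OW-C, so the point is downgradient.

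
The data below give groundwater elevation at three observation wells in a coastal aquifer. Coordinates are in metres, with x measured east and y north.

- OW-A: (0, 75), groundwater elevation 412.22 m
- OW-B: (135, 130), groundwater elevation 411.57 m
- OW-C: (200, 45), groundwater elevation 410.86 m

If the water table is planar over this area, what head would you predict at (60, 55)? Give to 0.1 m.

411.8 m

Taking OW-A as reference: OW-B−OW-A = (135, 55, -0.65); OW-C−OW-A = (200, -30, -1.36).
Solve a·Δx + b·Δy = Δh: det = 135·(-30) − 200·55 = -15050.
∂h/∂x = [(-0.65)·(-30) − (-1.36)·55] / -15050 = -0.006266
∂h/∂y = [135·(-1.36) − 200·(-0.65)] / -15050 = +0.003561
h(60, 55) = 412.22 + (-0.006266)·(60) + (+0.003561)·(-20) = 412.22 -0.376 -0.071 = 411.773 m.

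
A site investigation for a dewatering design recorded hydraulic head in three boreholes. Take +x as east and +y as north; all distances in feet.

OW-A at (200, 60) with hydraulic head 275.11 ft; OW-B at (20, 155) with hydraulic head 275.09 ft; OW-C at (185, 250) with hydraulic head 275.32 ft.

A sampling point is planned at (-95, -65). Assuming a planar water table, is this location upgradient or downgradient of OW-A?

With h = a·x + b·y + c and OW-A as origin, the differences give:
  (-180)·a + 95·b = -0.02
  (-15)·a + 190·b = +0.21
Eliminate b (×190 and ×95, subtract): -32775·a = -23.750 → a = ∂h/∂x = +0.0007246
Back-substitute: b = ∂h/∂y = +0.001162.
Head at (-95, -65) = 275.11 + (+0.0007246)·(-295) + (+0.001162)·(-125) = 274.75 ft.
That is lower than the 275.11 ft at OW-A, so the point is downgradient.

downgradient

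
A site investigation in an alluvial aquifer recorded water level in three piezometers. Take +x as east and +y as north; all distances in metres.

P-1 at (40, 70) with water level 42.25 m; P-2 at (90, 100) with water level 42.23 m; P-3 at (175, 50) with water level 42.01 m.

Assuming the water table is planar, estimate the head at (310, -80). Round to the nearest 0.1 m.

Taking P-1 as reference: P-2−P-1 = (50, 30, -0.02); P-3−P-1 = (135, -20, -0.24).
Determinant of the coordinate differences = 50·(-20) − 135·30 = -5050.
∂h/∂x = [(-0.02)·(-20) − (-0.24)·30] / -5050 = -0.001505
∂h/∂y = [50·(-0.24) − 135·(-0.02)] / -5050 = +0.001842
h(310, -80) = 42.25 + (-0.001505)·(270) + (+0.001842)·(-150) = 42.25 -0.406 -0.276 = 41.567 m.

41.6 m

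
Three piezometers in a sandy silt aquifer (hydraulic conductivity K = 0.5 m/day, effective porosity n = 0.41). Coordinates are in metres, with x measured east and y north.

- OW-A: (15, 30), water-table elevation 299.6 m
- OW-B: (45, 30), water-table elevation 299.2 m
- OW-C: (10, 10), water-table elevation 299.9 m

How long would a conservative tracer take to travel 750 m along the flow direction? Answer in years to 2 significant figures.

With h = a·x + b·y + c and OW-A as origin, the differences give:
  30·a + 0·b = -0.4
  (-5)·a + (-20)·b = +0.3
Eliminate b (×(-20) and ×0, subtract): -600·a = 8.00 → a = ∂h/∂x = -0.01333
Back-substitute: b = ∂h/∂y = -0.01167.
|∇h| = √(-0.01333² + -0.01167²) = 0.01772
Seepage velocity v = K·i/n = 0.5 × 0.01772 / 0.41 = 0.02161 m/day.
t = 750 / 0.02161 = 3.471e+04 days = 95 years.

95 years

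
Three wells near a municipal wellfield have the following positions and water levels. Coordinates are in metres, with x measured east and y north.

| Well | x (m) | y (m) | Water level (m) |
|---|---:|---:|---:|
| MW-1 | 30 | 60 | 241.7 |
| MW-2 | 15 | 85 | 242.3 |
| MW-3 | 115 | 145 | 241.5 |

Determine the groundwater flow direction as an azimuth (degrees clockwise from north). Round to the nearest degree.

Taking MW-1 as reference: MW-2−MW-1 = (-15, 25, +0.6); MW-3−MW-1 = (85, 85, -0.2).
Determinant of the coordinate differences = (-15)·85 − 85·25 = -3400.
∂h/∂x = [(+0.6)·85 − (-0.2)·25] / -3400 = -0.01647
∂h/∂y = [(-15)·(-0.2) − 85·(+0.6)] / -3400 = +0.01412
Flow direction (−∇h) has components (+0.01647 E, -0.01412 N).
Azimuth = atan2(E, N) = atan2(+0.01647, -0.01412) = 130.6° ≈ 131°.

131°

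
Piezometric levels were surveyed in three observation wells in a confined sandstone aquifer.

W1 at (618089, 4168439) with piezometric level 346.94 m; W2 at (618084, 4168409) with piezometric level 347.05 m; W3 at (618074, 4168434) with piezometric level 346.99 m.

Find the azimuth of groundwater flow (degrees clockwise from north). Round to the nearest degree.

034°

Taking W1 as reference: W2−W1 = (-5, -30, +0.11); W3−W1 = (-15, -5, +0.05).
Solve a·Δx + b·Δy = Δh: det = (-5)·(-5) − (-15)·(-30) = -425.
∂h/∂x = [(+0.11)·(-5) − (+0.05)·(-30)] / -425 = -0.002235
∂h/∂y = [(-5)·(+0.05) − (-15)·(+0.11)] / -425 = -0.003294
Flow direction (−∇h) has components (+0.002235 E, +0.003294 N).
Azimuth = atan2(E, N) = atan2(+0.002235, +0.003294) = 34.2° ≈ 034°.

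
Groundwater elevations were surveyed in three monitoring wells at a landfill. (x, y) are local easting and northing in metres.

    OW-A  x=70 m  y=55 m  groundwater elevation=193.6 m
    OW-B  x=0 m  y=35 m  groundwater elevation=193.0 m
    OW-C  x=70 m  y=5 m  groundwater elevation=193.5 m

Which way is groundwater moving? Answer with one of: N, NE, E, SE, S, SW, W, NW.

Differences from OW-A: to OW-B (Δx, Δy, Δh) = (-70, -20, -0.6); to OW-C = (0, -50, -0.1).
Determinant of the coordinate differences = (-70)·(-50) − 0·(-20) = 3500.
∂h/∂x = [(-0.6)·(-50) − (-0.1)·(-20)] / 3500 = +0.008000
∂h/∂y = [(-70)·(-0.1) − 0·(-0.6)] / 3500 = +0.002000
Flow = −∇h = (-0.008000 east, -0.002000 north), which points west.

W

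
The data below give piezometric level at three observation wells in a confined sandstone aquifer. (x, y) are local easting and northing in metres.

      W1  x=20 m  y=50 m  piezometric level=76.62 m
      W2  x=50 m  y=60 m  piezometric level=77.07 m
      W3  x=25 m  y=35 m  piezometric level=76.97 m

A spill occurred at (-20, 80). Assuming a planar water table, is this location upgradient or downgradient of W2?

With h = a·x + b·y + c and W1 as origin, the differences give:
  30·a + 10·b = +0.45
  5·a + (-15)·b = +0.35
Eliminate b (×(-15) and ×10, subtract): -500·a = -10.250 → a = ∂h/∂x = +0.02050
Back-substitute: b = ∂h/∂y = -0.01650.
Head at (-20, 80) = 76.62 + (+0.02050)·(-40) + (-0.01650)·(30) = 75.31 m.
That is lower than the 77.07 m at W2, so the point is downgradient.

downgradient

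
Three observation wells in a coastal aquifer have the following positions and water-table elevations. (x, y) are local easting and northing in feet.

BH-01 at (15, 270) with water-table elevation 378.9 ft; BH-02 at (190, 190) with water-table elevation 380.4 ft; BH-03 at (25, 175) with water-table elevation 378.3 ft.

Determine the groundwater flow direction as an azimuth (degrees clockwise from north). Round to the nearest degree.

238°

Taking BH-01 as reference: BH-02−BH-01 = (175, -80, +1.5); BH-03−BH-01 = (10, -95, -0.6).
Determinant of the coordinate differences = 175·(-95) − 10·(-80) = -15825.
∂h/∂x = [(+1.5)·(-95) − (-0.6)·(-80)] / -15825 = +0.01204
∂h/∂y = [175·(-0.6) − 10·(+1.5)] / -15825 = +0.007583
Flow direction (−∇h) has components (-0.01204 E, -0.007583 N).
Azimuth = atan2(E, N) = atan2(-0.01204, -0.007583) = 237.8° ≈ 238°.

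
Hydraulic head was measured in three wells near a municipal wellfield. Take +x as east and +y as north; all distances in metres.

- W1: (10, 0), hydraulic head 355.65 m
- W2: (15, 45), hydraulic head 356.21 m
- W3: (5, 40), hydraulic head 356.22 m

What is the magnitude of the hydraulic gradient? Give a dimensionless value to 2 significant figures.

Taking W1 as reference: W2−W1 = (5, 45, +0.56); W3−W1 = (-5, 40, +0.57).
Solve a·Δx + b·Δy = Δh: det = 5·40 − (-5)·45 = 425.
∂h/∂x = [(+0.56)·40 − (+0.57)·45] / 425 = -0.007647
∂h/∂y = [5·(+0.57) − (-5)·(+0.56)] / 425 = +0.01329
|∇h| = √(-0.007647² + 0.01329²) = 0.01533

0.015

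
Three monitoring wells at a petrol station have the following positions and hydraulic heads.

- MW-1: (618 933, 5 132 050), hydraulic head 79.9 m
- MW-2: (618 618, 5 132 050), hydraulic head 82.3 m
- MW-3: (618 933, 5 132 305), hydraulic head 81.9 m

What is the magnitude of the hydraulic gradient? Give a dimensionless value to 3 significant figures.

0.0109

∂h/∂x = (82.3 − 79.9) / (618618 − 618933) = -0.007619
∂h/∂y = (81.9 − 79.9) / (5132305 − 5132050) = +0.007843
|∇h| = √(-0.007619² + 0.007843²) = 0.01093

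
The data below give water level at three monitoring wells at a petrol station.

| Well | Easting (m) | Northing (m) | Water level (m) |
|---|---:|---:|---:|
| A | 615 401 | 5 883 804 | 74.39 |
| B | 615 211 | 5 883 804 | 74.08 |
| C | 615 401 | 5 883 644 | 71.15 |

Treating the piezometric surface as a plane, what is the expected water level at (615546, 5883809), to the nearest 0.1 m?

74.7 m

∂h/∂x = (74.08 − 74.39) / (615211 − 615401) = +0.001632
∂h/∂y = (71.15 − 74.39) / (5883644 − 5883804) = +0.02025
h(615546, 5883809) = 74.39 + (+0.001632)·(145) + (+0.02025)·(5) = 74.39 +0.237 +0.101 = 74.728 m.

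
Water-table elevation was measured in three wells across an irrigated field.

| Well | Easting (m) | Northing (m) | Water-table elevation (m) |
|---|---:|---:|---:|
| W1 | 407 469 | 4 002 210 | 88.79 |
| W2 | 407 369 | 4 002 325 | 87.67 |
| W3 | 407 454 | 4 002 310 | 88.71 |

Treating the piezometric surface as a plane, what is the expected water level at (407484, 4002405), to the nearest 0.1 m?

Differences from W1: to W2 (Δx, Δy, Δh) = (-100, 115, -1.12); to W3 = (-15, 100, -0.08).
Determinant of the coordinate differences = (-100)·100 − (-15)·115 = -8275.
∂h/∂x = [(-1.12)·100 − (-0.08)·115] / -8275 = +0.01242
∂h/∂y = [(-100)·(-0.08) − (-15)·(-1.12)] / -8275 = +0.001063
h(407484, 4002405) = 88.79 + (+0.01242)·(15) + (+0.001063)·(195) = 88.79 +0.186 +0.207 = 89.184 m.

89.2 m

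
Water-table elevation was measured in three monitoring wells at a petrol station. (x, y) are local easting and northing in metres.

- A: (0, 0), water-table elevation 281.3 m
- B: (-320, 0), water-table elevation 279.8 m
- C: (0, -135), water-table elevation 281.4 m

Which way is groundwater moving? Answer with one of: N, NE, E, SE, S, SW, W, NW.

∂h/∂x = (279.8 − 281.3) / (-320 − 0) = +0.004687
∂h/∂y = (281.4 − 281.3) / (-135 − 0) = -0.0007407
Flow = −∇h = (-0.004687 east, +0.0007407 north), which points west.

W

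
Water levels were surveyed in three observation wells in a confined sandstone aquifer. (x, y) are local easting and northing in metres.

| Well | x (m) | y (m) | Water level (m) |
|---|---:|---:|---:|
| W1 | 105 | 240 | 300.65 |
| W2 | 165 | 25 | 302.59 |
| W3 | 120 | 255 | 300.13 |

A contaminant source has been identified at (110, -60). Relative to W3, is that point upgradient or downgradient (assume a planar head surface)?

Three-point gradient (reference W1): Δ to W2 = (60, -215, +1.94), Δ to W3 = (15, 15, -0.52).
∂h/∂x = -0.02005, ∂h/∂y = -0.01462 (det = 4125).
Head at (110, -60) = 300.65 + (-0.02005)·(5) + (-0.01462)·(-300) = 304.94 m.
That is higher than the 300.13 m at W3, so the point is upgradient.

upgradient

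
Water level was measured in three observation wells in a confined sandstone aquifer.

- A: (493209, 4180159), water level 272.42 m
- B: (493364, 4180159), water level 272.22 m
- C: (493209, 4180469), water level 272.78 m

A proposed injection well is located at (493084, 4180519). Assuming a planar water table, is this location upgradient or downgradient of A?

upgradient

∂h/∂x = (272.22 − 272.42) / (493364 − 493209) = -0.001290
∂h/∂y = (272.78 − 272.42) / (4180469 − 4180159) = +0.001161
Head at (493084, 4180519) = 272.42 + (-0.001290)·(-125) + (+0.001161)·(360) = 273.00 m.
That is higher than the 272.42 m at A, so the point is upgradient.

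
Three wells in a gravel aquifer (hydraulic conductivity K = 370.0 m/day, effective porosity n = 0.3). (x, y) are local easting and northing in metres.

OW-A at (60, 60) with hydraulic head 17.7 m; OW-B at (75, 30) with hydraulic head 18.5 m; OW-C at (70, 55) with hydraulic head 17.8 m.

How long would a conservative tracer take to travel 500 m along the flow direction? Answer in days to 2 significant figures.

Differences from OW-A: to OW-B (Δx, Δy, Δh) = (15, -30, +0.8); to OW-C = (10, -5, +0.1).
Solve a·Δx + b·Δy = Δh: det = 15·(-5) − 10·(-30) = 225.
∂h/∂x = [(+0.8)·(-5) − (+0.1)·(-30)] / 225 = -0.004444
∂h/∂y = [15·(+0.1) − 10·(+0.8)] / 225 = -0.02889
|∇h| = √(-0.004444² + -0.02889²) = 0.02923
Seepage velocity v = K·i/n = 370.0 × 0.02923 / 0.3 = 36.05 m/day.
t = 500 / 36.05 = 13.87 days.

14 days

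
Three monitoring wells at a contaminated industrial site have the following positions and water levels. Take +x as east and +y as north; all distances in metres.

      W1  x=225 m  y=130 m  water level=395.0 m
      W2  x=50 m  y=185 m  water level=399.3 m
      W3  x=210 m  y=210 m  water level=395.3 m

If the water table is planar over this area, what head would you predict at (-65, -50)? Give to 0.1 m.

Three-point gradient (reference W1): Δ to W2 = (-175, 55, +4.3), Δ to W3 = (-15, 80, +0.3).
∂h/∂x = -0.02486, ∂h/∂y = -0.0009108 (det = -13175).
h(-65, -50) = 395.0 + (-0.02486)·(-290) + (-0.0009108)·(-180) = 395.0 +7.209 +0.164 = 402.373 m.

402.4 m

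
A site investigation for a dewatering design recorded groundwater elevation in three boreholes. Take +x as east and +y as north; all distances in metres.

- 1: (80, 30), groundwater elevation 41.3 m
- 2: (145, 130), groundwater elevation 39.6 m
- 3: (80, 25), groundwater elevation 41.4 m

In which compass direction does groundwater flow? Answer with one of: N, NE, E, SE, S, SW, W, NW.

N

With h = a·x + b·y + c and 1 as origin, the differences give:
  65·a + 100·b = -1.7
  0·a + (-5)·b = +0.1
Eliminate b (×(-5) and ×100, subtract): -325·a = -1.50 → a = ∂h/∂x = +0.004615
Back-substitute: b = ∂h/∂y = -0.02000.
Flow = −∇h = (-0.004615 east, +0.02000 north), which points north.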